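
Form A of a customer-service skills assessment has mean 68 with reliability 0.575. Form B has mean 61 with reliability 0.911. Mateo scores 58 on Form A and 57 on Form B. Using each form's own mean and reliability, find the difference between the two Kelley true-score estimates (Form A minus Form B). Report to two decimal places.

T̂_A = 0.575(58) + 0.425(68) = 62.2500
T̂_B = 0.911(57) + 0.089(61) = 57.3560
T̂_A − T̂_B = 4.8940

4.89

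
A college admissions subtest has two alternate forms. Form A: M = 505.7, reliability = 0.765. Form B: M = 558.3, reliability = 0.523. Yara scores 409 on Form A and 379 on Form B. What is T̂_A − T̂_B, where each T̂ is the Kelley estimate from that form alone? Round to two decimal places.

T̂_A = 0.765(409) + 0.235(505.7) = 431.7245
T̂_B = 0.523(379) + 0.477(558.3) = 464.5261
T̂_A − T̂_B = -32.8016

-32.80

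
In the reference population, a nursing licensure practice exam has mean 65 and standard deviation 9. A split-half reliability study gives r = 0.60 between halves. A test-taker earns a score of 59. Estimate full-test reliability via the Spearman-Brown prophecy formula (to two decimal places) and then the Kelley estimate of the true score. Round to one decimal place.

Spearman-Brown: ρ = 2r/(1 + r) = 2(0.60)/(1 + 0.60) = 1.200/1.60 = 0.7500 → 0.75
Regress the observed score toward the mean by the unreliability: T̂ = 0.75·59 + 0.25·65 = 44.25 + 16.25 = 60.50.

60.5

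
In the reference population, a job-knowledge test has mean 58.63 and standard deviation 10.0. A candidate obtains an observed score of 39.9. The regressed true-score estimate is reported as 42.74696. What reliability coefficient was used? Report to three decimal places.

T̂ = ρX + (1 − ρ)μ  ⇒  T̂ − μ = ρ(X − μ)
ρ = (T̂ − μ)/(X − μ) = (42.74696 − 58.63) / (39.9 − 58.63) = -15.88304 / -18.73 = 0.84800

0.848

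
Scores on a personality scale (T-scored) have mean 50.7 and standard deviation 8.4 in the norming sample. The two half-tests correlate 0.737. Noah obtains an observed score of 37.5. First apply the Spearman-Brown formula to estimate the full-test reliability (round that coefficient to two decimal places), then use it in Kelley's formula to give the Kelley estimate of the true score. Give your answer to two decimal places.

Spearman-Brown: ρ = 2r/(1 + r) = 2(0.737)/(1 + 0.737) = 1.4740/1.737 = 0.8486 → 0.85
T̂ = ρX + (1 − ρ)μ
  = 0.85 × 37.5 + 0.15 × 50.7
  = 31.875 + 7.605
  = 39.480
  ≈ 39.48

39.48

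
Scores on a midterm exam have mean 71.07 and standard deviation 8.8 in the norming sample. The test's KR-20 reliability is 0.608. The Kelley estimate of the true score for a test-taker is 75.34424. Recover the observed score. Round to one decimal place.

T̂ = ρX + (1 − ρ)μ  ⇒  X = (T̂ − (1 − ρ)μ) / ρ
X = (75.34424 − 0.392 × 71.07) / 0.608 = (75.34424 − 27.85944) / 0.608 = 47.48480 / 0.608 = 78.100

78.1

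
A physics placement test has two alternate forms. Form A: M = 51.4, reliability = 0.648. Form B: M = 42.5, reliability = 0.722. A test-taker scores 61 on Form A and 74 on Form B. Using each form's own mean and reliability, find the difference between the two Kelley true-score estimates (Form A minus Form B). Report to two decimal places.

-7.62

T̂_A = 0.648(61) + 0.352(51.4) = 57.6208
T̂_B = 0.722(74) + 0.278(42.5) = 65.2430
T̂_A − T̂_B = -7.6222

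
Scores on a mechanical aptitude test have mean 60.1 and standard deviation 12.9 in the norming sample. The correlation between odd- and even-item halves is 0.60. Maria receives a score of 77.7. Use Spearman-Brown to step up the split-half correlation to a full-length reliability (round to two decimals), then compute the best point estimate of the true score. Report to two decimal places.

73.30

Spearman-Brown: ρ = 2r/(1 + r) = 2(0.60)/(1 + 0.60) = 1.200/1.60 = 0.7500 → 0.75
T̂ = ρX + (1 − ρ)μ
  = 0.75 × 77.7 + 0.25 × 60.1
  = 58.275 + 15.025
  = 73.300
  ≈ 73.30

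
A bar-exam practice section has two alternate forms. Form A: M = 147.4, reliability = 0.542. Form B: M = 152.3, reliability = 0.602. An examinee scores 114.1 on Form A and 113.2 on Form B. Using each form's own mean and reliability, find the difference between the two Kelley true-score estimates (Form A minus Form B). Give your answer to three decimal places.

T̂_A = 0.542(114.1) + 0.458(147.4) = 129.35140
T̂_B = 0.602(113.2) + 0.398(152.3) = 128.76180
T̂_A − T̂_B = 0.58960

0.590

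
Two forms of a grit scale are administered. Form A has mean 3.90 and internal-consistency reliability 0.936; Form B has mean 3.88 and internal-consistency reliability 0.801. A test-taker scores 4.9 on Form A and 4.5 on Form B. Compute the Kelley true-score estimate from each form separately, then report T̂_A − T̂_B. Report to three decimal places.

T̂_A = 0.936(4.9) + 0.064(3.90) = 4.83600
T̂_B = 0.801(4.5) + 0.199(3.88) = 4.37662
T̂_A − T̂_B = 0.45938

0.459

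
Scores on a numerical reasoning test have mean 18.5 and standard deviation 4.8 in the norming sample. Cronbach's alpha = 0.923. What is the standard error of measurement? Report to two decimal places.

1.33

SEM = SD · √(1 − ρ) = 4.8 × √0.077 = 4.8 × 0.2775 = 1.332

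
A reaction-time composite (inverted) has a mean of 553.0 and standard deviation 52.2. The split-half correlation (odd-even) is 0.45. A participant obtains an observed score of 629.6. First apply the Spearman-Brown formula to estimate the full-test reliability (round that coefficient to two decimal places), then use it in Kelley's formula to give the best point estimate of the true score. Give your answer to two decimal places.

600.49

Spearman-Brown: ρ = 2r/(1 + r) = 2(0.45)/(1 + 0.45) = 0.900/1.45 = 0.6207 → 0.62
T̂ = ρX + (1 − ρ)μ
  = 0.62 × 629.6 + 0.38 × 553.0
  = 390.352 + 210.140
  = 600.492
  ≈ 600.49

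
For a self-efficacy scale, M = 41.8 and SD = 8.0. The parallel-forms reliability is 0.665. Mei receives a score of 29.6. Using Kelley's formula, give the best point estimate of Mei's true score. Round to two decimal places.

T̂ = ρX + (1 − ρ)μ
  = 0.665 × 29.6 + 0.335 × 41.8
  = 19.6840 + 14.0030
  = 33.687
  ≈ 33.69

33.69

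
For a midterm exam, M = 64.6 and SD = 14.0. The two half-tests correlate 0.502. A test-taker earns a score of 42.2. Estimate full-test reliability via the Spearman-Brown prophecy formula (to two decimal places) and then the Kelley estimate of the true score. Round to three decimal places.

49.592

Spearman-Brown: ρ = 2r/(1 + r) = 2(0.502)/(1 + 0.502) = 1.0040/1.502 = 0.6684 → 0.67
T̂ = ρX + (1 − ρ)μ
  = 0.67 × 42.2 + 0.33 × 64.6
  = 28.274 + 21.318
  = 49.5920
  ≈ 49.592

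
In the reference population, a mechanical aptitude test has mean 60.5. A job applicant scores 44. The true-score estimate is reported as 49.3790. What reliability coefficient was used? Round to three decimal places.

0.674

T̂ = ρX + (1 − ρ)μ  ⇒  T̂ − μ = ρ(X − μ)
ρ = (T̂ − μ)/(X − μ) = (49.3790 − 60.5) / (44 − 60.5) = -11.1210 / -16.5 = 0.67400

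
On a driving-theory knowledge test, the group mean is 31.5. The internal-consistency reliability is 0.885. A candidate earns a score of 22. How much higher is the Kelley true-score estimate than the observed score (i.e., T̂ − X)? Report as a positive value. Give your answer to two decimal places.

T̂ = ρX + (1 − ρ)μ
  = 0.885 × 22 + 0.115 × 31.5
  = 19.470 + 3.6225
  = 23.0925
  ≈ 23.092
T̂ − X = 23.092 − 22 = 1.092 → 1.09

1.09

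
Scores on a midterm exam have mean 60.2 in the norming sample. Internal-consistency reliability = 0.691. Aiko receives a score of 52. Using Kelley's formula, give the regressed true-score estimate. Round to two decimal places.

54.53

T̂ = 0.691(52) + 0.309(60.2) = 35.932 + 18.6018 = 54.534 → 54.53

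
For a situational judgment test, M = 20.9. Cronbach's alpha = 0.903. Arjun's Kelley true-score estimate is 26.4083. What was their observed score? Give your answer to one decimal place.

T̂ = ρX + (1 − ρ)μ  ⇒  X = (T̂ − (1 − ρ)μ) / ρ
X = (26.4083 − 0.097 × 20.9) / 0.903 = (26.4083 − 2.0273) / 0.903 = 24.3810 / 0.903 = 27.000

27.0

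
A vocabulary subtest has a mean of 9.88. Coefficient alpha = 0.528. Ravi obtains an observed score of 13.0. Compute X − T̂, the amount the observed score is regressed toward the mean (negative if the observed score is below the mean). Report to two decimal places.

1.47

T̂ = 0.528(13.0) + 0.472(9.88) = 6.8640 + 4.66336 = 11.5274 → 11.527
X − T̂ = 13.0 − 11.527 = 1.473 → 1.47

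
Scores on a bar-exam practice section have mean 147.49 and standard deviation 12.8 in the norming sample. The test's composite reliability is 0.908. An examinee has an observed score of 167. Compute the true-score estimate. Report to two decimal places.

165.21

T̂ = 0.908(167) + 0.092(147.49) = 151.636 + 13.56908 = 165.205 → 165.21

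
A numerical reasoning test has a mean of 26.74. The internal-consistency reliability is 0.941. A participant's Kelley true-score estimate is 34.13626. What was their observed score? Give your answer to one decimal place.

34.6

T̂ = ρX + (1 − ρ)μ  ⇒  X = (T̂ − (1 − ρ)μ) / ρ
X = (34.13626 − 0.059 × 26.74) / 0.941 = (34.13626 − 1.57766) / 0.941 = 32.55860 / 0.941 = 34.600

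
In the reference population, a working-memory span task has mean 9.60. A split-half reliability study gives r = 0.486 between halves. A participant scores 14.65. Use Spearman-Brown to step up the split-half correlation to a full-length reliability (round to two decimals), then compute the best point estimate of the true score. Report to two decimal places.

12.88

Spearman-Brown: ρ = 2r/(1 + r) = 2(0.486)/(1 + 0.486) = 0.9720/1.486 = 0.6541 → 0.65
T̂ = ρX + (1 − ρ)μ
  = 0.65 × 14.65 + 0.35 × 9.60
  = 9.5225 + 3.3600
  = 12.883
  ≈ 12.88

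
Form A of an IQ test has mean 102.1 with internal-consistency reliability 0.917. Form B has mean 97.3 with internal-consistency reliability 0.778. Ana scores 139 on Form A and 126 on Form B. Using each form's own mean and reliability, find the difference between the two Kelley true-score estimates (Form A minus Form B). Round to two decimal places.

T̂_A = 0.917(139) + 0.083(102.1) = 135.9373
T̂_B = 0.778(126) + 0.222(97.3) = 119.6286
T̂_A − T̂_B = 16.3087

16.31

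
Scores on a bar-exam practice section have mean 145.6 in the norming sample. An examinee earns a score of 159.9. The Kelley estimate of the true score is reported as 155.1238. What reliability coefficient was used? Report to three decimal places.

T̂ = ρX + (1 − ρ)μ  ⇒  T̂ − μ = ρ(X − μ)
ρ = (T̂ − μ)/(X − μ) = (155.1238 − 145.6) / (159.9 − 145.6) = 9.5238 / 14.3 = 0.66600

0.666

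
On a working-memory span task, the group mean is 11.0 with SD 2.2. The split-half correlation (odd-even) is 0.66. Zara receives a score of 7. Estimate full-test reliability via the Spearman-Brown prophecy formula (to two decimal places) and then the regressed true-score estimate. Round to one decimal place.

7.8

Spearman-Brown: ρ = 2r/(1 + r) = 2(0.66)/(1 + 0.66) = 1.320/1.66 = 0.7952 → 0.80
T̂ = 0.80(7) + 0.20(11.0) = 5.60 + 2.200 = 7.80 → 7.8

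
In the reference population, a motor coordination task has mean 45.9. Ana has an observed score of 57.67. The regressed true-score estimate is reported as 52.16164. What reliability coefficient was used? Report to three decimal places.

0.532

T̂ = ρX + (1 − ρ)μ  ⇒  T̂ − μ = ρ(X − μ)
ρ = (T̂ − μ)/(X − μ) = (52.16164 − 45.9) / (57.67 − 45.9) = 6.26164 / 11.77 = 0.53200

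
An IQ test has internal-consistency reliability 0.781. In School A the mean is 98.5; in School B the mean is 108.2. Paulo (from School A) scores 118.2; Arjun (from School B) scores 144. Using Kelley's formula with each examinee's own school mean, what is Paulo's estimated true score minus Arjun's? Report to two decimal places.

T̂_Paulo = 0.781(118.2) + 0.219(98.5) = 113.8857
T̂_Arjun = 0.781(144) + 0.219(108.2) = 136.1598
Difference = 113.8857 − 136.1598 = -22.2741

-22.27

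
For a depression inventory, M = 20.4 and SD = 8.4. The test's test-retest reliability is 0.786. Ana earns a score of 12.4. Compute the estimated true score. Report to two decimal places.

Kelley's formula gives T̂ = 0.786·12.4 + 0.214·20.4 = 9.7464 + 4.3656 = 14.112.

14.11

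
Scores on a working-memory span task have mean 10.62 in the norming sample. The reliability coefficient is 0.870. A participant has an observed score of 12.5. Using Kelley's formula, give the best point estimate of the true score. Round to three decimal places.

12.256

Regress the observed score toward the mean by the unreliability: T̂ = 0.870·12.5 + 0.130·10.62 = 10.8750 + 1.38060 = 12.2556.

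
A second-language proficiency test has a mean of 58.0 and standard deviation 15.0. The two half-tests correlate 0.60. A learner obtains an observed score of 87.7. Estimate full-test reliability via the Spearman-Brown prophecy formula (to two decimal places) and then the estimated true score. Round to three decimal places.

80.275

Spearman-Brown: ρ = 2r/(1 + r) = 2(0.60)/(1 + 0.60) = 1.200/1.60 = 0.7500 → 0.75
T̂ = 0.75(87.7) + 0.25(58.0) = 65.775 + 14.500 = 80.2750 → 80.275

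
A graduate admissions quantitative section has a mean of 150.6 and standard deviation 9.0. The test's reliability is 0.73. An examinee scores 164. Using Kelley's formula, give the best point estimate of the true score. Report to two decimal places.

160.38

Kelley's formula gives T̂ = 0.73·164 + 0.27·150.6 = 119.72 + 40.662 = 160.382.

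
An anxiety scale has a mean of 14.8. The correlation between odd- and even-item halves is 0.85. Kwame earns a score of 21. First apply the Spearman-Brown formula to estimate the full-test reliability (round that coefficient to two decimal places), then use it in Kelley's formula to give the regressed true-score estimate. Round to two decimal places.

Spearman-Brown: ρ = 2r/(1 + r) = 2(0.85)/(1 + 0.85) = 1.700/1.85 = 0.9189 → 0.92
Weight the observed score by reliability and the mean by (1 − reliability): T̂ = 0.92·21 + 0.08·14.8 = 19.32 + 1.184 = 20.504.

20.50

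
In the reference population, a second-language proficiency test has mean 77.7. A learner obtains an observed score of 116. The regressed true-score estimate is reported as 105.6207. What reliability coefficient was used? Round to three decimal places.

0.729

T̂ = ρX + (1 − ρ)μ  ⇒  T̂ − μ = ρ(X − μ)
ρ = (T̂ − μ)/(X − μ) = (105.6207 − 77.7) / (116 − 77.7) = 27.9207 / 38.3 = 0.72900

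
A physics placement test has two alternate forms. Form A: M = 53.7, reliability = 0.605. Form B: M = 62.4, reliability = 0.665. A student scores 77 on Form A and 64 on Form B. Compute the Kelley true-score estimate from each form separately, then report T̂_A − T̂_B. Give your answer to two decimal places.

4.33

T̂_A = 0.605(77) + 0.395(53.7) = 67.7965
T̂_B = 0.665(64) + 0.335(62.4) = 63.4640
T̂_A − T̂_B = 4.3325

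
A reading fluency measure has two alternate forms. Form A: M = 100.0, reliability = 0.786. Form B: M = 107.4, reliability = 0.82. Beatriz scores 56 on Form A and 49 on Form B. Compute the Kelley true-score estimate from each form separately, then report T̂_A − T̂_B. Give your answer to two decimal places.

T̂_A = 0.786(56) + 0.214(100.0) = 65.4160
T̂_B = 0.82(49) + 0.18(107.4) = 59.5120
T̂_A − T̂_B = 5.9040

5.90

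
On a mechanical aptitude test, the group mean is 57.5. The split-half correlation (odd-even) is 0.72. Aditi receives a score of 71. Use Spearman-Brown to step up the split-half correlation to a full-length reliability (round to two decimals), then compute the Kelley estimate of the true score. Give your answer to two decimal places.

Spearman-Brown: ρ = 2r/(1 + r) = 2(0.72)/(1 + 0.72) = 1.440/1.72 = 0.8372 → 0.84
T̂ = ρX + (1 − ρ)μ
  = 0.84 × 71 + 0.16 × 57.5
  = 59.64 + 9.200
  = 68.840
  ≈ 68.84

68.84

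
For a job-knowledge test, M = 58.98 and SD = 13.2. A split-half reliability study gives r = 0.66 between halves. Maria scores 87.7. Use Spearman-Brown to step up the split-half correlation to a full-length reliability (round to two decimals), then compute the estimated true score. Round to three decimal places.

Spearman-Brown: ρ = 2r/(1 + r) = 2(0.66)/(1 + 0.66) = 1.320/1.66 = 0.7952 → 0.80
T̂ = ρX + (1 − ρ)μ
  = 0.80 × 87.7 + 0.20 × 58.98
  = 70.160 + 11.7960
  = 81.9560
  ≈ 81.956

81.956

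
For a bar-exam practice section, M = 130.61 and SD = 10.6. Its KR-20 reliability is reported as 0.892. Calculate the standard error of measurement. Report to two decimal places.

3.48

SEM = SD · √(1 − ρ) = 10.6 × √0.108 = 10.6 × 0.3286 = 3.484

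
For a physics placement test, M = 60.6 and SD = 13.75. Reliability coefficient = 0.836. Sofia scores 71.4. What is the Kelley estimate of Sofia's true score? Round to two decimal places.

Weight the observed score by reliability and the mean by (1 − reliability): T̂ = 0.836·71.4 + 0.164·60.6 = 59.6904 + 9.9384 = 69.629.

69.63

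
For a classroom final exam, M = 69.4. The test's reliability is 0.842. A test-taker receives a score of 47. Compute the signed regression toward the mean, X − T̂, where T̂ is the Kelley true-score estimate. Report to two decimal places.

-3.54

Regress the observed score toward the mean by the unreliability: T̂ = 0.842·47 + 0.158·69.4 = 39.574 + 10.9652 = 50.5392.
X − T̂ = 47 − 50.539 = -3.539 → -3.54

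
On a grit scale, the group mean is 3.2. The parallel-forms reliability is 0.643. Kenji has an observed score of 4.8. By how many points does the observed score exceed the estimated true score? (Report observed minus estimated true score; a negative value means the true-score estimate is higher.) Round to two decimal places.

0.57

Weight the observed score by reliability and the mean by (1 − reliability): T̂ = 0.643·4.8 + 0.357·3.2 = 3.0864 + 1.1424 = 4.2288.
X − T̂ = 4.8 − 4.229 = 0.571 → 0.57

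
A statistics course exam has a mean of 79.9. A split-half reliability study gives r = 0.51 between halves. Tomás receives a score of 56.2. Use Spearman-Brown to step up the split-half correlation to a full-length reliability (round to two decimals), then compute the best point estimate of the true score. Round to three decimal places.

63.784

Spearman-Brown: ρ = 2r/(1 + r) = 2(0.51)/(1 + 0.51) = 1.020/1.51 = 0.6755 → 0.68
Kelley's formula gives T̂ = 0.68·56.2 + 0.32·79.9 = 38.216 + 25.568 = 63.7840.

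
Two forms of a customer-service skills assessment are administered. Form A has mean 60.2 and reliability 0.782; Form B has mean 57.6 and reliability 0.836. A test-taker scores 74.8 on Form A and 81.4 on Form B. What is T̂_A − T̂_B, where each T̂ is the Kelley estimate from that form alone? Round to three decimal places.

-5.880

T̂_A = 0.782(74.8) + 0.218(60.2) = 71.61720
T̂_B = 0.836(81.4) + 0.164(57.6) = 77.49680
T̂_A − T̂_B = -5.87960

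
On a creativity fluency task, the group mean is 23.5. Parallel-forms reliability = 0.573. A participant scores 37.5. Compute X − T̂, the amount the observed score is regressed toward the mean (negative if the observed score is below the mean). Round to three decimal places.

Kelley's formula gives T̂ = 0.573·37.5 + 0.427·23.5 = 21.4875 + 10.0345 = 31.52200.
X − T̂ = 37.5 − 31.5220 = 5.9780 → 5.978

5.978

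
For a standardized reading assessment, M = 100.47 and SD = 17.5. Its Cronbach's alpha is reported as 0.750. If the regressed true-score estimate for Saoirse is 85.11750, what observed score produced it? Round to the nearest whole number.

T̂ = ρX + (1 − ρ)μ  ⇒  X = (T̂ − (1 − ρ)μ) / ρ
X = (85.11750 − 0.250 × 100.47) / 0.750 = (85.11750 − 25.11750) / 0.750 = 60.00000 / 0.750 = 80.00

80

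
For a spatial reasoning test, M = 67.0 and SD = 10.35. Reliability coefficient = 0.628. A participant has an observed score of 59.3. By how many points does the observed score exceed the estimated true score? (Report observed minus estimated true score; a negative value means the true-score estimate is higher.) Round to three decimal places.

T̂ = 0.628(59.3) + 0.372(67.0) = 37.2404 + 24.9240 = 62.16440 → 62.1644
X − T̂ = 59.3 − 62.1644 = -2.8644 → -2.864

-2.864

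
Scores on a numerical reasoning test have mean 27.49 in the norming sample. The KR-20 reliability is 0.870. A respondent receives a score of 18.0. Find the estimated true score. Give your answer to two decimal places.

T̂ = ρX + (1 − ρ)μ
  = 0.870 × 18.0 + 0.130 × 27.49
  = 15.6600 + 3.57370
  = 19.234
  ≈ 19.23

19.23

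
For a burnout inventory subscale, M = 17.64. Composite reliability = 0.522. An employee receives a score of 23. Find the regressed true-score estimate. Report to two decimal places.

20.44

Kelley's formula gives T̂ = 0.522·23 + 0.478·17.64 = 12.006 + 8.43192 = 20.438.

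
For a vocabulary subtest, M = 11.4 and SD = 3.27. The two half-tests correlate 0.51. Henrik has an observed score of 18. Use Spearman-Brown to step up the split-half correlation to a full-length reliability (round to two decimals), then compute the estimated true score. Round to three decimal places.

Spearman-Brown: ρ = 2r/(1 + r) = 2(0.51)/(1 + 0.51) = 1.020/1.51 = 0.6755 → 0.68
T̂ = ρX + (1 − ρ)μ
  = 0.68 × 18 + 0.32 × 11.4
  = 12.24 + 3.648
  = 15.8880
  ≈ 15.888

15.888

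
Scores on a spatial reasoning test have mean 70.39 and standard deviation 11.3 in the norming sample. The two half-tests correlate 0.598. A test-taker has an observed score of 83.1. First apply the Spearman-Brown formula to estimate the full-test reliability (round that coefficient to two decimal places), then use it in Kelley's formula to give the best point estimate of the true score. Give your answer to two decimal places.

Spearman-Brown: ρ = 2r/(1 + r) = 2(0.598)/(1 + 0.598) = 1.1960/1.598 = 0.7484 → 0.75
T̂ = 0.75(83.1) + 0.25(70.39) = 62.325 + 17.5975 = 79.922 → 79.92

79.92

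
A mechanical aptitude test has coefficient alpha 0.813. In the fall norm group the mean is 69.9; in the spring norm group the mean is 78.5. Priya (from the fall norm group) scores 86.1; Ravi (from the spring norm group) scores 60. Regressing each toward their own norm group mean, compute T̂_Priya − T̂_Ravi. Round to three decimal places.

T̂_Priya = 0.813(86.1) + 0.187(69.9) = 83.07060
T̂_Ravi = 0.813(60) + 0.187(78.5) = 63.45950
Difference = 83.07060 − 63.45950 = 19.61110

19.611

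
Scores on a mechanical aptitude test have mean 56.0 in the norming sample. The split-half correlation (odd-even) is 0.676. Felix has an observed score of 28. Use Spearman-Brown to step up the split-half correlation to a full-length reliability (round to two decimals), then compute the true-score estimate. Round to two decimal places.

Spearman-Brown: ρ = 2r/(1 + r) = 2(0.676)/(1 + 0.676) = 1.3520/1.676 = 0.8067 → 0.81
Regress the observed score toward the mean by the unreliability: T̂ = 0.81·28 + 0.19·56.0 = 22.68 + 10.640 = 33.320.

33.32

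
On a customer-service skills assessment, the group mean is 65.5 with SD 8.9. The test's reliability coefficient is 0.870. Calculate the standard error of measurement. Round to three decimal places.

SEM = SD · √(1 − ρ) = 8.9 × √0.130 = 8.9 × 0.3606 = 3.2089

3.209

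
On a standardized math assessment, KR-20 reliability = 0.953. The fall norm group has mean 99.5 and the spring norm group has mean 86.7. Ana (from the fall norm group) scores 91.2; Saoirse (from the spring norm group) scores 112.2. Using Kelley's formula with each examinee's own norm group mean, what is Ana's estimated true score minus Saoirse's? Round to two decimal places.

-19.41

T̂_Ana = 0.953(91.2) + 0.047(99.5) = 91.5901
T̂_Saoirse = 0.953(112.2) + 0.047(86.7) = 111.0015
Difference = 91.5901 − 111.0015 = -19.4114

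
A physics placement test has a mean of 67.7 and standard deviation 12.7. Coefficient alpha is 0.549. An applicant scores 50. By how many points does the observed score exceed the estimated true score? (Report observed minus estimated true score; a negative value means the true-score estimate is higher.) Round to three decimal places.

Kelley's formula gives T̂ = 0.549·50 + 0.451·67.7 = 27.450 + 30.5327 = 57.98270.
X − T̂ = 50 − 57.9827 = -7.9827 → -7.983

-7.983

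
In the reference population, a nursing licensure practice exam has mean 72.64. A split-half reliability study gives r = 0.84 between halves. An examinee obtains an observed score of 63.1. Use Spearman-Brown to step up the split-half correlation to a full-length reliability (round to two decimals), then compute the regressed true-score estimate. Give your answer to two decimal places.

Spearman-Brown: ρ = 2r/(1 + r) = 2(0.84)/(1 + 0.84) = 1.680/1.84 = 0.9130 → 0.91
Regress the observed score toward the mean by the unreliability: T̂ = 0.91·63.1 + 0.09·72.64 = 57.421 + 6.5376 = 63.959.

63.96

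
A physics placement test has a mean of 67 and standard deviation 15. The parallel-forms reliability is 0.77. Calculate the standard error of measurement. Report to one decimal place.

SEM = SD · √(1 − ρ) = 15 × √0.23 = 15 × 0.4796 = 7.194

7.2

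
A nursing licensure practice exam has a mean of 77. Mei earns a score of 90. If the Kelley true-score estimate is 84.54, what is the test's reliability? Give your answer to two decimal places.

0.58

T̂ = ρX + (1 − ρ)μ  ⇒  T̂ − μ = ρ(X − μ)
ρ = (T̂ − μ)/(X − μ) = (84.54 − 77) / (90 − 77) = 7.54 / 13.0 = 0.5800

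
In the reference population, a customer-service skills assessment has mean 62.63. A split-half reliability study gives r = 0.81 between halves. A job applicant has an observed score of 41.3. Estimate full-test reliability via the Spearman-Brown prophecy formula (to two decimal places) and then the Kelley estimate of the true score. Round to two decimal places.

43.43

Spearman-Brown: ρ = 2r/(1 + r) = 2(0.81)/(1 + 0.81) = 1.620/1.81 = 0.8950 → 0.90
Kelley's formula gives T̂ = 0.90·41.3 + 0.10·62.63 = 37.170 + 6.2630 = 43.433.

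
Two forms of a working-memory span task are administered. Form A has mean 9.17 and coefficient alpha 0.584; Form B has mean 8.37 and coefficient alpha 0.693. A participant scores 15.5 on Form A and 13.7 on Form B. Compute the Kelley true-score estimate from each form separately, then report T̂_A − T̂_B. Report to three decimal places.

T̂_A = 0.584(15.5) + 0.416(9.17) = 12.86672
T̂_B = 0.693(13.7) + 0.307(8.37) = 12.06369
T̂_A − T̂_B = 0.80303

0.803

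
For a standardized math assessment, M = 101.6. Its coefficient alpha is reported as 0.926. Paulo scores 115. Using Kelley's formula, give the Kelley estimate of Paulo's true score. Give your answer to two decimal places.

114.01

T̂ = ρX + (1 − ρ)μ
  = 0.926 × 115 + 0.074 × 101.6
  = 106.490 + 7.5184
  = 114.008
  ≈ 114.01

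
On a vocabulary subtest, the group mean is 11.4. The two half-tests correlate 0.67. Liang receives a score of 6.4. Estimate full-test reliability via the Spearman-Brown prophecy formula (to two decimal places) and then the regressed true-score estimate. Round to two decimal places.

7.40

Spearman-Brown: ρ = 2r/(1 + r) = 2(0.67)/(1 + 0.67) = 1.340/1.67 = 0.8024 → 0.80
Weight the observed score by reliability and the mean by (1 − reliability): T̂ = 0.80·6.4 + 0.20·11.4 = 5.120 + 2.280 = 7.400.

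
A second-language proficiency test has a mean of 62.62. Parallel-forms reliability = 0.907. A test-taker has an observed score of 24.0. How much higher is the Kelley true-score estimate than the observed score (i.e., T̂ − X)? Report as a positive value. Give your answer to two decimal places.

3.59

Weight the observed score by reliability and the mean by (1 − reliability): T̂ = 0.907·24.0 + 0.093·62.62 = 21.7680 + 5.82366 = 27.5917.
T̂ − X = 27.592 − 24.0 = 3.592 → 3.59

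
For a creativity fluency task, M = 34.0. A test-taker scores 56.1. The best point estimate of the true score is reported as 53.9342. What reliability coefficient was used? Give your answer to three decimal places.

0.902

T̂ = ρX + (1 − ρ)μ  ⇒  T̂ − μ = ρ(X − μ)
ρ = (T̂ − μ)/(X − μ) = (53.9342 − 34.0) / (56.1 − 34.0) = 19.9342 / 22.1 = 0.90200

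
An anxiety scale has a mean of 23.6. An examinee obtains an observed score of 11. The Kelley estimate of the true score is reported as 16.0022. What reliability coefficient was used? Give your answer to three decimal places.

0.603

T̂ = ρX + (1 − ρ)μ  ⇒  T̂ − μ = ρ(X − μ)
ρ = (T̂ − μ)/(X − μ) = (16.0022 − 23.6) / (11 − 23.6) = -7.5978 / -12.6 = 0.60300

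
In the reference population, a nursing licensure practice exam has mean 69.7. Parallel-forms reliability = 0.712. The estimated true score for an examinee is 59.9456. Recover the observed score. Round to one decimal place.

56.0

T̂ = ρX + (1 − ρ)μ  ⇒  X = (T̂ − (1 − ρ)μ) / ρ
X = (59.9456 − 0.288 × 69.7) / 0.712 = (59.9456 − 20.0736) / 0.712 = 39.8720 / 0.712 = 56.000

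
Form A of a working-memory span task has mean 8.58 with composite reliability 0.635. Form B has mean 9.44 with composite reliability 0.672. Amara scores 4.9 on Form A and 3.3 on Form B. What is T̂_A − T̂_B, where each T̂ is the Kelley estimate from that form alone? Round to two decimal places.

T̂_A = 0.635(4.9) + 0.365(8.58) = 6.2432
T̂_B = 0.672(3.3) + 0.328(9.44) = 5.3139
T̂_A − T̂_B = 0.9293

0.93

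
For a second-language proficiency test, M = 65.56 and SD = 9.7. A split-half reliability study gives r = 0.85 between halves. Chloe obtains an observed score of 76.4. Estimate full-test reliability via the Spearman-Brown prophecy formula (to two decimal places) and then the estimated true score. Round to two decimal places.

Spearman-Brown: ρ = 2r/(1 + r) = 2(0.85)/(1 + 0.85) = 1.700/1.85 = 0.9189 → 0.92
Kelley's formula gives T̂ = 0.92·76.4 + 0.08·65.56 = 70.288 + 5.2448 = 75.533.

75.53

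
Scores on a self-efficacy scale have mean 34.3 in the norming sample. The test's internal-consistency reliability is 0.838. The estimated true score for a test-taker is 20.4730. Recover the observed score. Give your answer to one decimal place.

17.8

T̂ = ρX + (1 − ρ)μ  ⇒  X = (T̂ − (1 − ρ)μ) / ρ
X = (20.4730 − 0.162 × 34.3) / 0.838 = (20.4730 − 5.5566) / 0.838 = 14.9164 / 0.838 = 17.800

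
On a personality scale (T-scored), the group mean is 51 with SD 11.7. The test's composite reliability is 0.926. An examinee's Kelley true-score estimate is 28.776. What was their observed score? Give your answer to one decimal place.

27.0

T̂ = ρX + (1 − ρ)μ  ⇒  X = (T̂ − (1 − ρ)μ) / ρ
X = (28.776 − 0.074 × 51) / 0.926 = (28.776 − 3.774) / 0.926 = 25.002 / 0.926 = 27.000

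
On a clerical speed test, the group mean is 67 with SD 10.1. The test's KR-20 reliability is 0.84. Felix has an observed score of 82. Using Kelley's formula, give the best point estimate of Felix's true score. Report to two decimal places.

79.60

T̂ = 0.84(82) + 0.16(67) = 68.88 + 10.72 = 79.600 → 79.60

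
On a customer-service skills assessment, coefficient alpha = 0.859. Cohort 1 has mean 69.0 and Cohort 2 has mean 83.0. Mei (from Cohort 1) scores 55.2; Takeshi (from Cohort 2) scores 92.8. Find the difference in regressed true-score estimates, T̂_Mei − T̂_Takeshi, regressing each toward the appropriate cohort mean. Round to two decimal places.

T̂_Mei = 0.859(55.2) + 0.141(69.0) = 57.1458
T̂_Takeshi = 0.859(92.8) + 0.141(83.0) = 91.4182
Difference = 57.1458 − 91.4182 = -34.2724

-34.27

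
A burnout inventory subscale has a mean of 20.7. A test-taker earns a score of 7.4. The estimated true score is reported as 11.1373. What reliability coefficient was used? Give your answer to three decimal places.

T̂ = ρX + (1 − ρ)μ  ⇒  T̂ − μ = ρ(X − μ)
ρ = (T̂ − μ)/(X − μ) = (11.1373 − 20.7) / (7.4 − 20.7) = -9.5627 / -13.3 = 0.71900

0.719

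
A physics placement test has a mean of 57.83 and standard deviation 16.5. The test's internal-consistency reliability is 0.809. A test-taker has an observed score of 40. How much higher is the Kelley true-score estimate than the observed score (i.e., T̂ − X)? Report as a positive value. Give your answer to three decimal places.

Weight the observed score by reliability and the mean by (1 − reliability): T̂ = 0.809·40 + 0.191·57.83 = 32.360 + 11.04553 = 43.40553.
T̂ − X = 43.4055 − 40 = 3.4055 → 3.406

3.406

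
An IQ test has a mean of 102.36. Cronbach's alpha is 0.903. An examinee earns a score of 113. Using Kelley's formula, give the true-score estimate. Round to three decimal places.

111.968

Kelley's formula gives T̂ = 0.903·113 + 0.097·102.36 = 102.039 + 9.92892 = 111.9679.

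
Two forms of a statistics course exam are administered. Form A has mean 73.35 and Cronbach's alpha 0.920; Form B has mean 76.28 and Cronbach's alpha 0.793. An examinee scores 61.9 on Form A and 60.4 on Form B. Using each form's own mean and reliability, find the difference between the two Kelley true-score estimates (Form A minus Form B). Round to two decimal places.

-0.87

T̂_A = 0.920(61.9) + 0.080(73.35) = 62.8160
T̂_B = 0.793(60.4) + 0.207(76.28) = 63.6872
T̂_A − T̂_B = -0.8712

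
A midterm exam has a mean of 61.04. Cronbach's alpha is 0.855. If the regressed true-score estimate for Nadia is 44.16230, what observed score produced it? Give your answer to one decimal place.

41.3

T̂ = ρX + (1 − ρ)μ  ⇒  X = (T̂ − (1 − ρ)μ) / ρ
X = (44.16230 − 0.145 × 61.04) / 0.855 = (44.16230 − 8.85080) / 0.855 = 35.31150 / 0.855 = 41.300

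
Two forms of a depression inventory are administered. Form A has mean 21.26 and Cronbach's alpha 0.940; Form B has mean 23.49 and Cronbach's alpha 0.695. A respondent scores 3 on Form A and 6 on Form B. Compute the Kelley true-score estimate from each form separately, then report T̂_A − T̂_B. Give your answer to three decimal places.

-7.239

T̂_A = 0.940(3) + 0.060(21.26) = 4.09560
T̂_B = 0.695(6) + 0.305(23.49) = 11.33445
T̂_A − T̂_B = -7.23885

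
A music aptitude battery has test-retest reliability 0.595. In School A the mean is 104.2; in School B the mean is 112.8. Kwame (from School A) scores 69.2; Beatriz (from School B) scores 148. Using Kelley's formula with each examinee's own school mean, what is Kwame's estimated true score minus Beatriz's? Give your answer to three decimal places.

T̂_Kwame = 0.595(69.2) + 0.405(104.2) = 83.37500
T̂_Beatriz = 0.595(148) + 0.405(112.8) = 133.74400
Difference = 83.37500 − 133.74400 = -50.36900

-50.369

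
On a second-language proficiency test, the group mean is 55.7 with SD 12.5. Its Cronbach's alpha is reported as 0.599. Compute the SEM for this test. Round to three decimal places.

7.916

SEM = SD · √(1 − ρ) = 12.5 × √0.401 = 12.5 × 0.6332 = 7.9156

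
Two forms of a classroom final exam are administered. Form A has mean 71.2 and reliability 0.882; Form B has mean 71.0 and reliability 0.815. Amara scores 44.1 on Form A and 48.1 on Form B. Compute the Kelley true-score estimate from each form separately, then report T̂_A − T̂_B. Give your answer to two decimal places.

-5.04

T̂_A = 0.882(44.1) + 0.118(71.2) = 47.2978
T̂_B = 0.815(48.1) + 0.185(71.0) = 52.3365
T̂_A − T̂_B = -5.0387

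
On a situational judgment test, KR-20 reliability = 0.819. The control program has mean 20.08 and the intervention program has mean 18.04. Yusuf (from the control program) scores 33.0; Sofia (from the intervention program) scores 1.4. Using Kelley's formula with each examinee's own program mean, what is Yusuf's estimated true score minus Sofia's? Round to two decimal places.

26.25

T̂_Yusuf = 0.819(33.0) + 0.181(20.08) = 30.6615
T̂_Sofia = 0.819(1.4) + 0.181(18.04) = 4.4118
Difference = 30.6615 − 4.4118 = 26.2496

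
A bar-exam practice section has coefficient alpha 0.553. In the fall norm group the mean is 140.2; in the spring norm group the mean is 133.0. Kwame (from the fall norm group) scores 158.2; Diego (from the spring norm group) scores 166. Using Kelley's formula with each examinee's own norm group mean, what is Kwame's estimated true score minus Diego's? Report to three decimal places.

T̂_Kwame = 0.553(158.2) + 0.447(140.2) = 150.15400
T̂_Diego = 0.553(166) + 0.447(133.0) = 151.24900
Difference = 150.15400 − 151.24900 = -1.09500

-1.095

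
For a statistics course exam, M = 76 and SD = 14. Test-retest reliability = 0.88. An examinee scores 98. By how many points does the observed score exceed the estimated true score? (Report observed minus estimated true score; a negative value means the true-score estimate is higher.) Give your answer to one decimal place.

2.6

Regress the observed score toward the mean by the unreliability: T̂ = 0.88·98 + 0.12·76 = 86.24 + 9.12 = 95.360.
X − T̂ = 98 − 95.36 = 2.64 → 2.6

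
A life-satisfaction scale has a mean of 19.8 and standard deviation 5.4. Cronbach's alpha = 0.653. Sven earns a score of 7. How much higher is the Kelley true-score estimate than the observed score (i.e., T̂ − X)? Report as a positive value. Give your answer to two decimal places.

T̂ = ρX + (1 − ρ)μ
  = 0.653 × 7 + 0.347 × 19.8
  = 4.571 + 6.8706
  = 11.4416
  ≈ 11.442
T̂ − X = 11.442 − 7 = 4.442 → 4.44

4.44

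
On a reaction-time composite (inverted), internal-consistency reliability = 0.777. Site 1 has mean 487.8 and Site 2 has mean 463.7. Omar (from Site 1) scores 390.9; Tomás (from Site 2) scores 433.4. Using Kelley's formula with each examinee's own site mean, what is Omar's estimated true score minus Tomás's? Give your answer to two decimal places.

T̂_Omar = 0.777(390.9) + 0.223(487.8) = 412.5087
T̂_Tomás = 0.777(433.4) + 0.223(463.7) = 440.1569
Difference = 412.5087 − 440.1569 = -27.6482

-27.65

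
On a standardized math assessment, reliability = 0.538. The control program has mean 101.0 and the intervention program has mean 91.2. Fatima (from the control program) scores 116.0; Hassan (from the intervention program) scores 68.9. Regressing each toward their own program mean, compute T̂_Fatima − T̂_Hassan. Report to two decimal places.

T̂_Fatima = 0.538(116.0) + 0.462(101.0) = 109.0700
T̂_Hassan = 0.538(68.9) + 0.462(91.2) = 79.2026
Difference = 109.0700 − 79.2026 = 29.8674

29.87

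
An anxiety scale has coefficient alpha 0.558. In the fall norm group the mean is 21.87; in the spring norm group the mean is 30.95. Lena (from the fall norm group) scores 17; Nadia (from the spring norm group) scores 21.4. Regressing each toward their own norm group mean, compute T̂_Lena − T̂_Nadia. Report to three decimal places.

-6.469

T̂_Lena = 0.558(17) + 0.442(21.87) = 19.15254
T̂_Nadia = 0.558(21.4) + 0.442(30.95) = 25.62110
Difference = 19.15254 − 25.62110 = -6.46856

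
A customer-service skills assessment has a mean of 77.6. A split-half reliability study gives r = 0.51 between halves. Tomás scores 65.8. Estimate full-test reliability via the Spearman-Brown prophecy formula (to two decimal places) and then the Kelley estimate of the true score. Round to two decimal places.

69.58

Spearman-Brown: ρ = 2r/(1 + r) = 2(0.51)/(1 + 0.51) = 1.020/1.51 = 0.6755 → 0.68
T̂ = 0.68(65.8) + 0.32(77.6) = 44.744 + 24.832 = 69.576 → 69.58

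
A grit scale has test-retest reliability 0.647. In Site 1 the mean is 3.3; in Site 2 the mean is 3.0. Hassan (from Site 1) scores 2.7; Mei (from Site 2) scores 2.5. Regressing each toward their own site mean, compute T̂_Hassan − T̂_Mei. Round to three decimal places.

0.235

T̂_Hassan = 0.647(2.7) + 0.353(3.3) = 2.91180
T̂_Mei = 0.647(2.5) + 0.353(3.0) = 2.67650
Difference = 2.91180 − 2.67650 = 0.23530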